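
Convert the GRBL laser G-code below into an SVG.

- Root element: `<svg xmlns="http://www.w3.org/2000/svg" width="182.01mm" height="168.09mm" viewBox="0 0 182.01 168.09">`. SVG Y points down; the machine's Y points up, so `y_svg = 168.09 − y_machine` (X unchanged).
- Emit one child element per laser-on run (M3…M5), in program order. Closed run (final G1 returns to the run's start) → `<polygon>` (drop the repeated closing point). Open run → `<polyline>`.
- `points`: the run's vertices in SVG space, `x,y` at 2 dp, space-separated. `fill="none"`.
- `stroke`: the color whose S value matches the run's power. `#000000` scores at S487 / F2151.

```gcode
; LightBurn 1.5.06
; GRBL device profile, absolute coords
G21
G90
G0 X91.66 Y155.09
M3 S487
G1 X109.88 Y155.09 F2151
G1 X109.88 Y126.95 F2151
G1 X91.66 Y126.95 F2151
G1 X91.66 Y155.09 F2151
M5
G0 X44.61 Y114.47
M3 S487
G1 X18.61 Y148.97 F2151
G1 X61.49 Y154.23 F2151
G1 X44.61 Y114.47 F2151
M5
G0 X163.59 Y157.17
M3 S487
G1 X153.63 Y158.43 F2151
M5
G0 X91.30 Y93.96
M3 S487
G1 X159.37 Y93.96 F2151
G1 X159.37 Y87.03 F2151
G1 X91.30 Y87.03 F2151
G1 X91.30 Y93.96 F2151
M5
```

<svg xmlns="http://www.w3.org/2000/svg" width="182.01mm" height="168.09mm" viewBox="0 0 182.01 168.09">
  <polygon points="91.66,13.00 109.88,13.00 109.88,41.14 91.66,41.14" fill="none" stroke="#000000"/>
  <polygon points="44.61,53.62 18.61,19.12 61.49,13.86" fill="none" stroke="#000000"/>
  <polyline points="163.59,10.92 153.63,9.66" fill="none" stroke="#000000"/>
  <polygon points="91.30,74.13 159.37,74.13 159.37,81.06 91.30,81.06" fill="none" stroke="#000000"/>
</svg>

Machine Y-up, SVG Y-down with viewBox height 168.09, so y_svg = 168.09 − y_machine; X carries over. Every run uses S487, so all elements get stroke `#000000` (score).

Run 1: The run returns to its start, so emit a `<polygon>` with points (Y-flipped): 91.66,13.00 109.88,13.00 109.88,41.14 91.66,41.14.

Run 2: The run returns to its start, so emit a `<polygon>` with points (Y-flipped): 44.61,53.62 18.61,19.12 61.49,13.86.

Run 3: The run is open, so emit a `<polyline>` with points (Y-flipped): 163.59,10.92 153.63,9.66.

Run 4: The run returns to its start, so emit a `<polygon>` with points (Y-flipped): 91.30,74.13 159.37,74.13 159.37,81.06 91.30,81.06.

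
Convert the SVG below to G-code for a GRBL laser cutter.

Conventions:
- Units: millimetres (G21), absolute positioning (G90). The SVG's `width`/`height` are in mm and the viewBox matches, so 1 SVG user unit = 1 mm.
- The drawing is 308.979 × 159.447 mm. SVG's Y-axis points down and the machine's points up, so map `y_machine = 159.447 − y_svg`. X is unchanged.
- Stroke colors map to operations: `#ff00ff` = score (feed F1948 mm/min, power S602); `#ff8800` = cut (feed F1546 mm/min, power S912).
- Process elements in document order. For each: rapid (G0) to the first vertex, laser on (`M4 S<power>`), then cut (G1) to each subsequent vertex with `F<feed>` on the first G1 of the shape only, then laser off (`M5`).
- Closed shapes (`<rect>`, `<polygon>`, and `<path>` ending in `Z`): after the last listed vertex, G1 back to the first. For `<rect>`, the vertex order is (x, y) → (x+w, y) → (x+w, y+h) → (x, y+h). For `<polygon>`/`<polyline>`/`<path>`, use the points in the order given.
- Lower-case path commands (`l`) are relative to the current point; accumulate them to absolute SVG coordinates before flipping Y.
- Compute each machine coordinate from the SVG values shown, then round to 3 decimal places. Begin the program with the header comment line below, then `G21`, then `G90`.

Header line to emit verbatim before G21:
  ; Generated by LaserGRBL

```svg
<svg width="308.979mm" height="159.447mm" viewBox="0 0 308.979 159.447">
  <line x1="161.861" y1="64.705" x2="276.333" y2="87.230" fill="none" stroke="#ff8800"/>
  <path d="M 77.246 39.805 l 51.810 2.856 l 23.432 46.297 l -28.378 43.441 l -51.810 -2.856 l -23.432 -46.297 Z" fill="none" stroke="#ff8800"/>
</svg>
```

Since the viewBox matches the mm dimensions, user units are millimetres directly. The only transform is the Y-flip y_m = 159.447 − y_svg.

Shape 1 is a line segment drawn with `<line>`. Its stroke #ff8800 means cut at S912, F1546. After flipping Y the toolpath is (161.861,94.742) → (276.333,72.217).

Shape 2 is a regular polygon drawn with `<path>`. Its stroke #ff8800 means cut at S912, F1546. After flipping Y the toolpath is (77.246,119.642) → (129.056,116.786) → (152.488,70.489) → (124.110,27.048) → (72.300,29.904) → (48.868,76.201) → (77.246,119.642), returning to the start.

; Generated by LaserGRBL
G21
G90
G0 X161.861 Y94.742
M4 S912
G1 X276.333 Y72.217 F1546
M5
G0 X77.246 Y119.642
M4 S912
G1 X129.056 Y116.786 F1546
G1 X152.488 Y70.489
G1 X124.110 Y27.048
G1 X72.300 Y29.904
G1 X48.868 Y76.201
G1 X77.246 Y119.642
M5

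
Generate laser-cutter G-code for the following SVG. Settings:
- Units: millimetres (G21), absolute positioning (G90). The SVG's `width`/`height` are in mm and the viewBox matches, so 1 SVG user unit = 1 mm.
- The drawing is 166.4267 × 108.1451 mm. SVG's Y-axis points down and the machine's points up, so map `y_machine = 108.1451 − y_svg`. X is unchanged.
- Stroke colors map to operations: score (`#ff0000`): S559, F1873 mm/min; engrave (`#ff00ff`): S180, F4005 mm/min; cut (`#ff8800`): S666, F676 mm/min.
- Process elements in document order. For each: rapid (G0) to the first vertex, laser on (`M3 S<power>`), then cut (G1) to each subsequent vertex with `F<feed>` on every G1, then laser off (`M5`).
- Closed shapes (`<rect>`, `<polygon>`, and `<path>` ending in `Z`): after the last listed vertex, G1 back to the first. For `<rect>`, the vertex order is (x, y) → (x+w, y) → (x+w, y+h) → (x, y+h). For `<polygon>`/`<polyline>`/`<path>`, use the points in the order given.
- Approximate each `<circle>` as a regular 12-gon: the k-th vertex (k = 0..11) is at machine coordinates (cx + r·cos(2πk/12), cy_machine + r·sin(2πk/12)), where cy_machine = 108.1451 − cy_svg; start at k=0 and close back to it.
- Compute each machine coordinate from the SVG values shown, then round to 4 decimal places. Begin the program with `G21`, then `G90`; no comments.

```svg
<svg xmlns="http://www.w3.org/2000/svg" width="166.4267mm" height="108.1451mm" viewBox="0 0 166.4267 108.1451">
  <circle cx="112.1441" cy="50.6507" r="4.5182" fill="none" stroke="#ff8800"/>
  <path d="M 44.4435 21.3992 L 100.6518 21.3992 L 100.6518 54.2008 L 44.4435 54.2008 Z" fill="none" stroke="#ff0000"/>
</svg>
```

G21
G90
G0 X116.6623 Y57.4944
M3 S666
G1 X116.0570 Y59.7535 F676
G1 X114.4032 Y61.4073 F676
G1 X112.1441 Y62.0126 F676
G1 X109.8850 Y61.4073 F676
G1 X108.2312 Y59.7535 F676
G1 X107.6259 Y57.4944 F676
G1 X108.2312 Y55.2353 F676
G1 X109.8850 Y53.5815 F676
G1 X112.1441 Y52.9762 F676
G1 X114.4032 Y53.5815 F676
G1 X116.0570 Y55.2353 F676
G1 X116.6623 Y57.4944 F676
M5
G0 X44.4435 Y86.7459
M3 S559
G1 X100.6518 Y86.7459 F1873
G1 X100.6518 Y53.9443 F1873
G1 X44.4435 Y53.9443 F1873
G1 X44.4435 Y86.7459 F1873
M5

Since the viewBox matches the mm dimensions, user units are millimetres directly. The only transform is the Y-flip y_m = 108.1451 − y_svg.

Shape 1 is a circle drawn with `<circle>`. Its stroke #ff8800 means cut at S666, F676. After flipping Y the toolpath is (116.6623,57.4944) → (116.0570,59.7535) → (114.4032,61.4073) → (112.1441,62.0126) → (109.8850,61.4073) → (108.2312,59.7535) → (107.6259,57.4944) → (108.2312,55.2353) → (109.8850,53.5815) → (112.1441,52.9762) → (114.4032,53.5815) → (116.0570,55.2353) → (116.6623,57.4944), returning to the start.

Shape 2 is a rectangle drawn with `<path>`. Its stroke #ff0000 means score at S559, F1873. After flipping Y the toolpath is (44.4435,86.7459) → (100.6518,86.7459) → (100.6518,53.9443) → (44.4435,53.9443) → (44.4435,86.7459), returning to the start.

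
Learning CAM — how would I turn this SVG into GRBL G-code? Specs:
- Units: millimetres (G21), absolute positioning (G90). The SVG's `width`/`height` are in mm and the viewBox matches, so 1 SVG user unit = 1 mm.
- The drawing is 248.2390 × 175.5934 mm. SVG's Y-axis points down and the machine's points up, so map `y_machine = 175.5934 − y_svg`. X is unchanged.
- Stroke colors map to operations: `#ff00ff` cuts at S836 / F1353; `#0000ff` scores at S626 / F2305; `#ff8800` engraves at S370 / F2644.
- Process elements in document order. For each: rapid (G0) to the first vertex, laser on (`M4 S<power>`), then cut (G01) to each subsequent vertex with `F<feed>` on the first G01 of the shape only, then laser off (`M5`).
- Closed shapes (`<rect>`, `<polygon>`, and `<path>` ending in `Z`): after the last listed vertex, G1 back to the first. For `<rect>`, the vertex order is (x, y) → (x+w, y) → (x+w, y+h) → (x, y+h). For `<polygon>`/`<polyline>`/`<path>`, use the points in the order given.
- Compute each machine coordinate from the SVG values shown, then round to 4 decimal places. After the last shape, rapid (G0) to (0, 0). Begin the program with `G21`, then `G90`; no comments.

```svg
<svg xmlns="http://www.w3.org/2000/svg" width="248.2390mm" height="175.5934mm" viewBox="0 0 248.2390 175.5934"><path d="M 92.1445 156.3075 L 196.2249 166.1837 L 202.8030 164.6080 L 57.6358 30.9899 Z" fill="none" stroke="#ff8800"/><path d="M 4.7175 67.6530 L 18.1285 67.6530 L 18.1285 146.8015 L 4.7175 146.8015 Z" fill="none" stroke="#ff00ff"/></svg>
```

G21
G90
G0 X92.1445 Y19.2859
M4 S370
G01 X196.2249 Y9.4097 F2644
G01 X202.8030 Y10.9854
G01 X57.6358 Y144.6035
G01 X92.1445 Y19.2859
M5
G0 X4.7175 Y107.9404
M4 S836
G01 X18.1285 Y107.9404 F1353
G01 X18.1285 Y28.7919
G01 X4.7175 Y28.7919
G01 X4.7175 Y107.9404
M5
G0 X0.0000 Y0.0000

viewBox `0 0 248.2390 175.5934` with mm width/height → 1 unit = 1 mm. Flip: y_m = 175.5934 − y_svg.

**Shape 1** — `<path>` closed polygon, stroke `#ff8800` → engrave (S370, F2644). Machine vertices: (92.1445,19.2859) → (196.2249,9.4097) → (202.8030,10.9854) → (57.6358,144.6035) → (92.1445,19.2859). Closed: final G1 returns to the first vertex.

**Shape 2** — `<path>` rectangle, stroke `#ff00ff` → cut (S836, F1353). Machine vertices: (4.7175,107.9404) → (18.1285,107.9404) → (18.1285,28.7919) → (4.7175,28.7919) → (4.7175,107.9404). Closed: final G1 returns to the first vertex.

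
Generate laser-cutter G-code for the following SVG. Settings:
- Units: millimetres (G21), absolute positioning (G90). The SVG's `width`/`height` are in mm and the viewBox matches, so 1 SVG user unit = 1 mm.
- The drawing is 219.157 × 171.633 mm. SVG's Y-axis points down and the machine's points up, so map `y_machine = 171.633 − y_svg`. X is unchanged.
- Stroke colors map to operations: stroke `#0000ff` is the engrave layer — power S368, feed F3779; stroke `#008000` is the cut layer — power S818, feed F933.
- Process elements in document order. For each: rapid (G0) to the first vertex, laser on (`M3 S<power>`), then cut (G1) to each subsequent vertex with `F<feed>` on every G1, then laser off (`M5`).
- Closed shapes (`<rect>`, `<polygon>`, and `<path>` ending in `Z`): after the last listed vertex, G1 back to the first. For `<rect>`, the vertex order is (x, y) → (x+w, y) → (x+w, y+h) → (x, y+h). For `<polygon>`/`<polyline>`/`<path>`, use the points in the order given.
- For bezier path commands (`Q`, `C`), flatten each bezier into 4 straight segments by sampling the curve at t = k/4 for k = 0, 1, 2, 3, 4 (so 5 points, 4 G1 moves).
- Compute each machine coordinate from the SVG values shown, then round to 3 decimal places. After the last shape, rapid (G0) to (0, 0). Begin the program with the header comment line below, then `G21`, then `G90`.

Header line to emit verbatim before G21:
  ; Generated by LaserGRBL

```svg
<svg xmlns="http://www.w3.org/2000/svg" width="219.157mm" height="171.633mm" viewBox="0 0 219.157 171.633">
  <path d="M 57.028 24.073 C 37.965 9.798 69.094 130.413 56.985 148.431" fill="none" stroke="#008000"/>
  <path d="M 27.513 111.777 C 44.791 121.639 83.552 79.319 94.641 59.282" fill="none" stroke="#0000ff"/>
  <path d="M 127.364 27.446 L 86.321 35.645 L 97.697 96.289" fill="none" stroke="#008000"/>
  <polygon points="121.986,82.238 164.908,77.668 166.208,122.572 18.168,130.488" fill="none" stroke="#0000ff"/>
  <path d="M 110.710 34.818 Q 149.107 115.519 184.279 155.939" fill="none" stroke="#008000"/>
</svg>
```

1 u = 1 mm; y_m = 171.633 − y.

[1] `<path>` cubic bezier, #008000→cut S818 F933: (57.028,147.560) → (50.682,136.685) → (54.399,97.491) → (59.419,52.242) → (56.985,23.202)

[2] `<path>` cubic bezier, #0000ff→engrave S368 F3779: (27.513,59.856) → (43.732,61.080) → (63.398,74.891) → (81.904,94.309) → (94.641,112.351)

[3] `<path>` open polyline, #008000→cut S818 F933: (127.364,144.187) → (86.321,135.988) → (97.697,75.344)

[4] `<polygon>` closed polygon, #0000ff→engrave S368 F3779: (121.986,89.395) → (164.908,93.965) → (166.208,49.061) → (18.168,41.145) → (121.986,89.395) (closed)

[5] `<path>` quadratic bezier, #008000→cut S818 F933: (110.710,136.815) → (129.707,98.982) → (148.301,66.184) → (166.491,38.422) → (184.279,15.694)

; Generated by LaserGRBL
G21
G90
G0 X57.028 Y147.560
M3 S818
G1 X50.682 Y136.685 F933
G1 X54.399 Y97.491 F933
G1 X59.419 Y52.242 F933
G1 X56.985 Y23.202 F933
M5
G0 X27.513 Y59.856
M3 S368
G1 X43.732 Y61.080 F3779
G1 X63.398 Y74.891 F3779
G1 X81.904 Y94.309 F3779
G1 X94.641 Y112.351 F3779
M5
G0 X127.364 Y144.187
M3 S818
G1 X86.321 Y135.988 F933
G1 X97.697 Y75.344 F933
M5
G0 X121.986 Y89.395
M3 S368
G1 X164.908 Y93.965 F3779
G1 X166.208 Y49.061 F3779
G1 X18.168 Y41.145 F3779
G1 X121.986 Y89.395 F3779
M5
G0 X110.710 Y136.815
M3 S818
G1 X129.707 Y98.982 F933
G1 X148.301 Y66.184 F933
G1 X166.491 Y38.422 F933
G1 X184.279 Y15.694 F933
M5
G0 X0.000 Y0.000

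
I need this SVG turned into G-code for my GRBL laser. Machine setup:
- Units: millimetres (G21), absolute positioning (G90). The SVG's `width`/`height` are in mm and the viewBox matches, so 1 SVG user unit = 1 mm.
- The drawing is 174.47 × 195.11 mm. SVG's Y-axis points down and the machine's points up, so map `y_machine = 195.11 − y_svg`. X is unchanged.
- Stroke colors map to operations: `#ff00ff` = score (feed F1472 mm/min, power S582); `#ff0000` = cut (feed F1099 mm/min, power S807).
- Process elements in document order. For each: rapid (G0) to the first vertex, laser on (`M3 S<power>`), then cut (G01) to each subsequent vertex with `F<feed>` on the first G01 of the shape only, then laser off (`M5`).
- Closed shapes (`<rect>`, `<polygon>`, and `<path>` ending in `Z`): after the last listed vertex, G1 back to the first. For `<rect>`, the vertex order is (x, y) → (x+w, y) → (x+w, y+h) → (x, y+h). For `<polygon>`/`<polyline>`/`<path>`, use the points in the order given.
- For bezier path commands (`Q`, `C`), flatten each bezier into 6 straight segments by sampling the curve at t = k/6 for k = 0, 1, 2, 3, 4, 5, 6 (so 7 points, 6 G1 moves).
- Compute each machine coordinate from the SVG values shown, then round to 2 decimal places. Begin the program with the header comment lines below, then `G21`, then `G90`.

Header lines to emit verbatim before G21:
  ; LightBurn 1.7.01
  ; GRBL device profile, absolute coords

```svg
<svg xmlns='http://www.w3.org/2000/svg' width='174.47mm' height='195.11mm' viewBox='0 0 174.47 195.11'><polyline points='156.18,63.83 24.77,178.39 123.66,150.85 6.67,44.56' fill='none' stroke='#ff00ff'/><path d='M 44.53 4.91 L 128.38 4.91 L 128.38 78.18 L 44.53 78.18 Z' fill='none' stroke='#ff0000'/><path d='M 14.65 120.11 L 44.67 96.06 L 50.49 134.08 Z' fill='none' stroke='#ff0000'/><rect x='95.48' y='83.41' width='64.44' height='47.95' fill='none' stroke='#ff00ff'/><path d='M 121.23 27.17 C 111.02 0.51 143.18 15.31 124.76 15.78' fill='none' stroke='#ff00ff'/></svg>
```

; LightBurn 1.7.01
; GRBL device profile, absolute coords
G21
G90
G0 X156.18 Y131.28
M3 S582
G01 X24.77 Y16.72 F1472
G01 X123.66 Y44.26
G01 X6.67 Y150.55
M5
G0 X44.53 Y190.20
M3 S807
G01 X128.38 Y190.20 F1099
G01 X128.38 Y116.93
G01 X44.53 Y116.93
G01 X44.53 Y190.20
M5
G0 X14.65 Y75.00
M3 S807
G01 X44.67 Y99.05 F1099
G01 X50.49 Y61.03
G01 X14.65 Y75.00
M5
G0 X95.48 Y111.70
M3 S582
G01 X159.92 Y111.70 F1472
G01 X159.92 Y63.75
G01 X95.48 Y63.75
G01 X95.48 Y111.70
M5
G0 X121.23 Y167.94
M3 S582
G01 X119.23 Y178.07 F1472
G01 X121.70 Y182.85
G01 X126.07 Y183.81
G01 X129.76 Y182.51
G01 X130.19 Y180.50
G01 X124.76 Y179.33
M5

Since the viewBox matches the mm dimensions, user units are millimetres directly. The only transform is the Y-flip y_m = 195.11 − y_svg.

Shape 1 is a open polyline drawn with `<polyline>`. Its stroke #ff00ff means score at S582, F1472. After flipping Y the toolpath is (156.18,131.28) → (24.77,16.72) → (123.66,44.26) → (6.67,150.55).

Shape 2 is a rectangle drawn with `<path>`. Its stroke #ff0000 means cut at S807, F1099. After flipping Y the toolpath is (44.53,190.20) → (128.38,190.20) → (128.38,116.93) → (44.53,116.93) → (44.53,190.20), returning to the start.

Shape 3 is a regular polygon drawn with `<path>`. Its stroke #ff0000 means cut at S807, F1099. After flipping Y the toolpath is (14.65,75.00) → (44.67,99.05) → (50.49,61.03) → (14.65,75.00), returning to the start.

Shape 4 is a rectangle drawn with `<rect>`. Its stroke #ff00ff means score at S582, F1472. After flipping Y the toolpath is (95.48,111.70) → (159.92,111.70) → (159.92,63.75) → (95.48,63.75) → (95.48,111.70), returning to the start.

Shape 5 is a cubic bezier drawn with `<path>`. Its stroke #ff00ff means score at S582, F1472. After flipping Y the toolpath is (121.23,167.94) → (119.23,178.07) → (121.70,182.85) → (126.07,183.81) → (129.76,182.51) → (130.19,180.50) → (124.76,179.33).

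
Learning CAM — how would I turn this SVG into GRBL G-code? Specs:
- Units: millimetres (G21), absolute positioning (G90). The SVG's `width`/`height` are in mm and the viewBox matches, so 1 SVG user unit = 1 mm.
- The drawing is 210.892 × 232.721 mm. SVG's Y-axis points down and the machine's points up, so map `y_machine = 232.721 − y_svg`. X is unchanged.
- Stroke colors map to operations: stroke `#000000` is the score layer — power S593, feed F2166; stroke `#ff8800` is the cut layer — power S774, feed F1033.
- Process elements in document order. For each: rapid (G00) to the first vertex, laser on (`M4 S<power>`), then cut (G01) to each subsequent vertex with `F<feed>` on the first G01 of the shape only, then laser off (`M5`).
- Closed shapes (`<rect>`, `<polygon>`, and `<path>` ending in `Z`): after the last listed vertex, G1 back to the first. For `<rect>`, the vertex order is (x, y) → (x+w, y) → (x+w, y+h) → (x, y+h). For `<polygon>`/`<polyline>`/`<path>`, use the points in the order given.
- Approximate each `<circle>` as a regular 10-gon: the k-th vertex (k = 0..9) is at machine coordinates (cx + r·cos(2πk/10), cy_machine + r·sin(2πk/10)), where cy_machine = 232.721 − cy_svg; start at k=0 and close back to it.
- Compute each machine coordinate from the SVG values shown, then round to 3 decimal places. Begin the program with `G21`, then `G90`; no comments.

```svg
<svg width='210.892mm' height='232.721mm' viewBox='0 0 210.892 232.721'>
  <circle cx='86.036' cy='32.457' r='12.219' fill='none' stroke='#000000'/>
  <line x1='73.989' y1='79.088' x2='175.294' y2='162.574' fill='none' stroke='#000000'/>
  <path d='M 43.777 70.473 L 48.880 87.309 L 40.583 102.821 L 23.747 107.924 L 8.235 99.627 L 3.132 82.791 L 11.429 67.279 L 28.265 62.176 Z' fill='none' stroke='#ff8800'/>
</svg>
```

Since the viewBox matches the mm dimensions, user units are millimetres directly. The only transform is the Y-flip y_m = 232.721 − y_svg.

Shape 1 is a circle drawn with `<circle>`. Its stroke #000000 means score at S593, F2166. After flipping Y the toolpath is (98.255,200.264) → (95.921,207.446) → (89.812,211.885) → (82.260,211.885) → (76.151,207.446) → (73.817,200.264) → (76.151,193.082) → (82.260,188.643) → (89.812,188.643) → (95.921,193.082) → (98.255,200.264), returning to the start.

Shape 2 is a line segment drawn with `<line>`. Its stroke #000000 means score at S593, F2166. After flipping Y the toolpath is (73.989,153.633) → (175.294,70.147).

Shape 3 is a regular polygon drawn with `<path>`. Its stroke #ff8800 means cut at S774, F1033. After flipping Y the toolpath is (43.777,162.248) → (48.880,145.412) → (40.583,129.900) → (23.747,124.797) → (8.235,133.094) → (3.132,149.930) → (11.429,165.442) → (28.265,170.545) → (43.777,162.248), returning to the start.

G21
G90
G00 X98.255 Y200.264
M4 S593
G01 X95.921 Y207.446 F2166
G01 X89.812 Y211.885
G01 X82.260 Y211.885
G01 X76.151 Y207.446
G01 X73.817 Y200.264
G01 X76.151 Y193.082
G01 X82.260 Y188.643
G01 X89.812 Y188.643
G01 X95.921 Y193.082
G01 X98.255 Y200.264
M5
G00 X73.989 Y153.633
M4 S593
G01 X175.294 Y70.147 F2166
M5
G00 X43.777 Y162.248
M4 S774
G01 X48.880 Y145.412 F1033
G01 X40.583 Y129.900
G01 X23.747 Y124.797
G01 X8.235 Y133.094
G01 X3.132 Y149.930
G01 X11.429 Y165.442
G01 X28.265 Y170.545
G01 X43.777 Y162.248
M5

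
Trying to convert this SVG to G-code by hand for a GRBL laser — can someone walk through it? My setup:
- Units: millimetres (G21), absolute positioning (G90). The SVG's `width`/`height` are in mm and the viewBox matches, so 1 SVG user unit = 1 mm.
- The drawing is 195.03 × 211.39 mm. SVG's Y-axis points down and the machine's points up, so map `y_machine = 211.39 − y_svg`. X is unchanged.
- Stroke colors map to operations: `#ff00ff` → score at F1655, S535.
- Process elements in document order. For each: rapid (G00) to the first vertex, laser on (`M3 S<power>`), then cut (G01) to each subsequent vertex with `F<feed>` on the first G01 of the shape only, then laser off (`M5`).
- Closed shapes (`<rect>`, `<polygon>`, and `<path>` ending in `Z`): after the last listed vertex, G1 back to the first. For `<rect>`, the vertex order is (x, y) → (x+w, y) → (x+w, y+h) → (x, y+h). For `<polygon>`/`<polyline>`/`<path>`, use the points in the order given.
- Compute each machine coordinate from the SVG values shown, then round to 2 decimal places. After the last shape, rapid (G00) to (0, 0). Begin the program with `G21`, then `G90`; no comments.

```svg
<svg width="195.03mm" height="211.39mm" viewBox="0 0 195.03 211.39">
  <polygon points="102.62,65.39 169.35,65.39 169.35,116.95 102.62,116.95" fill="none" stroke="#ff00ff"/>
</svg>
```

G21
G90
G00 X102.62 Y146.00
M3 S535
G01 X169.35 Y146.00 F1655
G01 X169.35 Y94.44
G01 X102.62 Y94.44
G01 X102.62 Y146.00
M5
G00 X0.00 Y0.00

viewBox `0 0 195.03 211.39` with mm width/height → 1 unit = 1 mm. Flip: y_m = 211.39 − y_svg.

**Shape 1** — `<polygon>` rectangle, stroke `#ff00ff` → score (S535, F1655). Machine vertices: (102.62,146.00) → (169.35,146.00) → (169.35,94.44) → (102.62,94.44) → (102.62,146.00). Closed: final G1 returns to the first vertex.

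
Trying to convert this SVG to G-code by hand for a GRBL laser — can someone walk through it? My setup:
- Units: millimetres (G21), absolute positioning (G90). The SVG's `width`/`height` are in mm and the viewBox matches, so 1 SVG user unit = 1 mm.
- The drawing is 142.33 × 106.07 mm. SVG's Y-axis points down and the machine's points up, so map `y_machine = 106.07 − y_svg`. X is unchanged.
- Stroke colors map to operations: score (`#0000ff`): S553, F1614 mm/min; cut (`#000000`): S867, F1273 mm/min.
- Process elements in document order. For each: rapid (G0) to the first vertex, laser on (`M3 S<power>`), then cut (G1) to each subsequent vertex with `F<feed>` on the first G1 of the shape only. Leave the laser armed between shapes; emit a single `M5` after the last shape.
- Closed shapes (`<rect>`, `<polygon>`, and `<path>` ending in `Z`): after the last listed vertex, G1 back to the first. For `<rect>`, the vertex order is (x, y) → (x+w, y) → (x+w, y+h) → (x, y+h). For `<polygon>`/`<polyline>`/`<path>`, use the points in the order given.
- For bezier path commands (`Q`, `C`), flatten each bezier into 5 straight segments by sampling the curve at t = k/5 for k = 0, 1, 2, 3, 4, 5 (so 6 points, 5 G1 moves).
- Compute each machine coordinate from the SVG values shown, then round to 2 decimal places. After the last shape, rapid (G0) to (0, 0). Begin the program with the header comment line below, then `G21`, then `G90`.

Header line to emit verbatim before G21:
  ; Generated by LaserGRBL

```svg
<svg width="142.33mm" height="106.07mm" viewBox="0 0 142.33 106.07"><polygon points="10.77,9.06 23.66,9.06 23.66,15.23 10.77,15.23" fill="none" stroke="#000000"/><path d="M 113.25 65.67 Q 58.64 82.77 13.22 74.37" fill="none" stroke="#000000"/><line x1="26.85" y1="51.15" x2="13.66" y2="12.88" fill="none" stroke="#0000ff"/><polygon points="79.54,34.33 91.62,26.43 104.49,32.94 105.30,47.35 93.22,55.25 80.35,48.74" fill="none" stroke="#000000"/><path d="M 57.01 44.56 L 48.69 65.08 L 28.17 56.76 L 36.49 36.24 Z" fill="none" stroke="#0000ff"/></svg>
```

; Generated by LaserGRBL
G21
G90
G0 X10.77 Y97.01
M3 S867
G1 X23.66 Y97.01 F1273
G1 X23.66 Y90.84
G1 X10.77 Y90.84
G1 X10.77 Y97.01
G0 X113.25 Y40.40
M3 S867
G1 X91.77 Y34.58 F1273
G1 X71.03 Y30.80
G1 X51.03 Y29.06
G1 X31.76 Y29.36
G1 X13.22 Y31.70
G0 X26.85 Y54.92
M3 S553
G1 X13.66 Y93.19 F1614
G0 X79.54 Y71.74
M3 S867
G1 X91.62 Y79.64 F1273
G1 X104.49 Y73.13
G1 X105.30 Y58.72
G1 X93.22 Y50.82
G1 X80.35 Y57.33
G1 X79.54 Y71.74
G0 X57.01 Y61.51
M3 S553
G1 X48.69 Y40.99 F1614
G1 X28.17 Y49.31
G1 X36.49 Y69.83
G1 X57.01 Y61.51
M5
G0 X0.00 Y0.00

Since the viewBox matches the mm dimensions, user units are millimetres directly. The only transform is the Y-flip y_m = 106.07 − y_svg.

Shape 1 is a rectangle drawn with `<polygon>`. Its stroke #000000 means cut at S867, F1273. After flipping Y the toolpath is (10.77,97.01) → (23.66,97.01) → (23.66,90.84) → (10.77,90.84) → (10.77,97.01), returning to the start.

Shape 2 is a quadratic bezier drawn with `<path>`. Its stroke #000000 means cut at S867, F1273. After flipping Y the toolpath is (113.25,40.40) → (91.77,34.58) → (71.03,30.80) → (51.03,29.06) → (31.76,29.36) → (13.22,31.70).

Shape 3 is a line segment drawn with `<line>`. Its stroke #0000ff means score at S553, F1614. After flipping Y the toolpath is (26.85,54.92) → (13.66,93.19).

Shape 4 is a regular polygon drawn with `<polygon>`. Its stroke #000000 means cut at S867, F1273. After flipping Y the toolpath is (79.54,71.74) → (91.62,79.64) → (104.49,73.13) → (105.30,58.72) → (93.22,50.82) → (80.35,57.33) → (79.54,71.74), returning to the start.

Shape 5 is a regular polygon drawn with `<path>`. Its stroke #0000ff means score at S553, F1614. After flipping Y the toolpath is (57.01,61.51) → (48.69,40.99) → (28.17,49.31) → (36.49,69.83) → (57.01,61.51), returning to the start.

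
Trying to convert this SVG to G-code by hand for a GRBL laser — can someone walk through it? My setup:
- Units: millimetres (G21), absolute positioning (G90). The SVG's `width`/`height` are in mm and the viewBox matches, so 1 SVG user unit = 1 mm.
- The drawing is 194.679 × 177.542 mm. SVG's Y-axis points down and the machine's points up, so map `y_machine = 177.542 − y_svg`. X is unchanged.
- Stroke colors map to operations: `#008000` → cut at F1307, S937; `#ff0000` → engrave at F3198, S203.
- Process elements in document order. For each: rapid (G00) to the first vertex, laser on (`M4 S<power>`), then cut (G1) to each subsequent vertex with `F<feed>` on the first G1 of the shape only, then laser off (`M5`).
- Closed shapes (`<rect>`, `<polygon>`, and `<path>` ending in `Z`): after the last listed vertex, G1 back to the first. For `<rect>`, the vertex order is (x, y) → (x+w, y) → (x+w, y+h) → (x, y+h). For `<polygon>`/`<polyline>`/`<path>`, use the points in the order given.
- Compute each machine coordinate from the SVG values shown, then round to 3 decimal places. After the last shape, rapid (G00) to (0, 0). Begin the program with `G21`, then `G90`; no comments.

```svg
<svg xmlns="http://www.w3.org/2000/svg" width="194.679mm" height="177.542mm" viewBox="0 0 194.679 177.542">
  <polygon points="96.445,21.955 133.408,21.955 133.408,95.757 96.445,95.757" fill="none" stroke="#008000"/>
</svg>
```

viewBox `0 0 194.679 177.542` with mm width/height → 1 unit = 1 mm. Flip: y_m = 177.542 − y_svg.

**Shape 1** — `<polygon>` rectangle, stroke `#008000` → cut (S937, F1307). Machine vertices: (96.445,155.587) → (133.408,155.587) → (133.408,81.785) → (96.445,81.785) → (96.445,155.587). Closed: final G1 returns to the first vertex.

G21
G90
G00 X96.445 Y155.587
M4 S937
G1 X133.408 Y155.587 F1307
G1 X133.408 Y81.785
G1 X96.445 Y81.785
G1 X96.445 Y155.587
M5
G00 X0.000 Y0.000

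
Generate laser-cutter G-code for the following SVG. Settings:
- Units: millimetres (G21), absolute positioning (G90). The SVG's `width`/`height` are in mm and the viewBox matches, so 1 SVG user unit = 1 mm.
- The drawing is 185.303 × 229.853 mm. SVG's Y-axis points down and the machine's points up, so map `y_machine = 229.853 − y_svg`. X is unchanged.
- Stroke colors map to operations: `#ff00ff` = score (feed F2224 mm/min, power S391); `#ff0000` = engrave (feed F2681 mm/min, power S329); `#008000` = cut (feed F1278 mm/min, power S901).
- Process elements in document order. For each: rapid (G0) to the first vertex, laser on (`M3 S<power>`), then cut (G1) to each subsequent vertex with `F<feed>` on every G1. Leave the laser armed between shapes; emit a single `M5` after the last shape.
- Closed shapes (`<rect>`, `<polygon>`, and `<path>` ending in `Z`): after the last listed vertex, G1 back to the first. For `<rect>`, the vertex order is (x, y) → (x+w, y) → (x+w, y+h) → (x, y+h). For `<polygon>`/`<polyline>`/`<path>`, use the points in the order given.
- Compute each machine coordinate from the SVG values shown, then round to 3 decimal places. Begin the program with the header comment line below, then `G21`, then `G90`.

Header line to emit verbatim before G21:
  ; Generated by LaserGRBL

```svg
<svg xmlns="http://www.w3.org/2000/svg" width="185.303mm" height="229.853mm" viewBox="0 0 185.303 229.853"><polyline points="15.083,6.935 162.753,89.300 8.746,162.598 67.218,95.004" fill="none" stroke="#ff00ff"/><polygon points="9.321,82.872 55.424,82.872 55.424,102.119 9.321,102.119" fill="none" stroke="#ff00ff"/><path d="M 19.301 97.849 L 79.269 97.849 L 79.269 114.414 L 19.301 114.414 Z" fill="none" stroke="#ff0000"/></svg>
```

; Generated by LaserGRBL
G21
G90
G0 X15.083 Y222.918
M3 S391
G1 X162.753 Y140.553 F2224
G1 X8.746 Y67.255 F2224
G1 X67.218 Y134.849 F2224
G0 X9.321 Y146.981
M3 S391
G1 X55.424 Y146.981 F2224
G1 X55.424 Y127.734 F2224
G1 X9.321 Y127.734 F2224
G1 X9.321 Y146.981 F2224
G0 X19.301 Y132.004
M3 S329
G1 X79.269 Y132.004 F2681
G1 X79.269 Y115.439 F2681
G1 X19.301 Y115.439 F2681
G1 X19.301 Y132.004 F2681
M5

1 u = 1 mm; y_m = 229.853 − y.

[1] `<polyline>` open polyline, #ff00ff→score S391 F2224: (15.083,222.918) → (162.753,140.553) → (8.746,67.255) → (67.218,134.849)

[2] `<polygon>` rectangle, #ff00ff→score S391 F2224: (9.321,146.981) → (55.424,146.981) → (55.424,127.734) → (9.321,127.734) → (9.321,146.981) (closed)

[3] `<path>` rectangle, #ff0000→engrave S329 F2681: (19.301,132.004) → (79.269,132.004) → (79.269,115.439) → (19.301,115.439) → (19.301,132.004) (closed)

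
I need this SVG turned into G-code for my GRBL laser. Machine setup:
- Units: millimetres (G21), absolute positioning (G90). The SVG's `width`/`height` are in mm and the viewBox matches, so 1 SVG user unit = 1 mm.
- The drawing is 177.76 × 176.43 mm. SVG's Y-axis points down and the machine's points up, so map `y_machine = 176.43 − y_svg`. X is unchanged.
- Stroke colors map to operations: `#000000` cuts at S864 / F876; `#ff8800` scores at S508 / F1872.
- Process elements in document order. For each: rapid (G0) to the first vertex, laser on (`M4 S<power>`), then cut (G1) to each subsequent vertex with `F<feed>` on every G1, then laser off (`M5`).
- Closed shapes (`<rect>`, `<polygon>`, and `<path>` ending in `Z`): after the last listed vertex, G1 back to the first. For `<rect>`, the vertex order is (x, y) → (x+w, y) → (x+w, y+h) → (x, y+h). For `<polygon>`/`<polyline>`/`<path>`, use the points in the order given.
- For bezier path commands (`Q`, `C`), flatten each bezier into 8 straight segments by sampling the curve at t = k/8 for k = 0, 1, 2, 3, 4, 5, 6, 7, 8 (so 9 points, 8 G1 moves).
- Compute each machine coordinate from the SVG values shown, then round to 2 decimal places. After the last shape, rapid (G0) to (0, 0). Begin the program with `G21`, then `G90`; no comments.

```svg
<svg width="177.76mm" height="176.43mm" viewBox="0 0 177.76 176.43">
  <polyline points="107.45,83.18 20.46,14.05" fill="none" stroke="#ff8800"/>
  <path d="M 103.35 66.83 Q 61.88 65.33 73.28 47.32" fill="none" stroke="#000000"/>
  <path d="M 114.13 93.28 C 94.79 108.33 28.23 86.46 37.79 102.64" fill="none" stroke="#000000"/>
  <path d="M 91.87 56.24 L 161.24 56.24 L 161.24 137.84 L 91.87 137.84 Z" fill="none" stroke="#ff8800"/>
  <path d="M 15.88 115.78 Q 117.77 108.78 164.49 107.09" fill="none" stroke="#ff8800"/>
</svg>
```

1 u = 1 mm; y_m = 176.43 − y.

[1] `<polyline>` line segment, #ff8800→score S508 F1872: (107.45,93.25) → (20.46,162.38)

[2] `<path>` quadratic bezier, #000000→cut S864 F876: (103.35,109.60) → (93.81,110.23) → (85.92,111.38) → (79.68,113.05) → (75.10,115.23) → (72.16,117.92) → (70.88,121.14) → (71.26,124.87) → (73.28,129.11)

[3] `<path>` cubic bezier, #000000→cut S864 F876: (114.13,83.15) → (104.90,79.09) → (92.70,77.61) → (78.96,77.84) → (65.12,78.89) → (52.64,79.89) → (42.97,79.96) → (37.53,78.22) → (37.79,73.79)

[4] `<path>` rectangle, #ff8800→score S508 F1872: (91.87,120.19) → (161.24,120.19) → (161.24,38.59) → (91.87,38.59) → (91.87,120.19) (closed)

[5] `<path>` quadratic bezier, #ff8800→score S508 F1872: (15.88,60.65) → (40.49,62.32) → (63.38,63.82) → (84.54,65.15) → (103.98,66.32) → (121.69,67.33) → (137.68,68.16) → (151.95,68.83) → (164.49,69.34)

G21
G90
G0 X107.45 Y93.25
M4 S508
G1 X20.46 Y162.38 F1872
M5
G0 X103.35 Y109.60
M4 S864
G1 X93.81 Y110.23 F876
G1 X85.92 Y111.38 F876
G1 X79.68 Y113.05 F876
G1 X75.10 Y115.23 F876
G1 X72.16 Y117.92 F876
G1 X70.88 Y121.14 F876
G1 X71.26 Y124.87 F876
G1 X73.28 Y129.11 F876
M5
G0 X114.13 Y83.15
M4 S864
G1 X104.90 Y79.09 F876
G1 X92.70 Y77.61 F876
G1 X78.96 Y77.84 F876
G1 X65.12 Y78.89 F876
G1 X52.64 Y79.89 F876
G1 X42.97 Y79.96 F876
G1 X37.53 Y78.22 F876
G1 X37.79 Y73.79 F876
M5
G0 X91.87 Y120.19
M4 S508
G1 X161.24 Y120.19 F1872
G1 X161.24 Y38.59 F1872
G1 X91.87 Y38.59 F1872
G1 X91.87 Y120.19 F1872
M5
G0 X15.88 Y60.65
M4 S508
G1 X40.49 Y62.32 F1872
G1 X63.38 Y63.82 F1872
G1 X84.54 Y65.15 F1872
G1 X103.98 Y66.32 F1872
G1 X121.69 Y67.33 F1872
G1 X137.68 Y68.16 F1872
G1 X151.95 Y68.83 F1872
G1 X164.49 Y69.34 F1872
M5
G0 X0.00 Y0.00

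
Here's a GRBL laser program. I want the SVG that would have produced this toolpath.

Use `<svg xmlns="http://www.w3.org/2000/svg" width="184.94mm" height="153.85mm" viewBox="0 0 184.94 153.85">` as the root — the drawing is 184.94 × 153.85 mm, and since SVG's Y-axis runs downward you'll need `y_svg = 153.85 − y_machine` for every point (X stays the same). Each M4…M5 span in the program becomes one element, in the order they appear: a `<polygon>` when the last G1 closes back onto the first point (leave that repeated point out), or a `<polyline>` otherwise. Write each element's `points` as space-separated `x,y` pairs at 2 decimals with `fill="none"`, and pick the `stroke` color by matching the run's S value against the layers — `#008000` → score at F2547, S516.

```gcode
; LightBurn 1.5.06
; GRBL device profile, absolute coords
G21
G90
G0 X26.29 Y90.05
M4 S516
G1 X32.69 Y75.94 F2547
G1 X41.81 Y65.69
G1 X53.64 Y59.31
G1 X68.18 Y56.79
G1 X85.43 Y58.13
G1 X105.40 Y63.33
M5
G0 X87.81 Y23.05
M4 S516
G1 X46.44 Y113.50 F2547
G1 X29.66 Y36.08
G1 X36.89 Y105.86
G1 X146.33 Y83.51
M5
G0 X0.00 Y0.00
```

<svg xmlns="http://www.w3.org/2000/svg" width="184.94mm" height="153.85mm" viewBox="0 0 184.94 153.85">
  <polyline points="26.29,63.80 32.69,77.91 41.81,88.16 53.64,94.54 68.18,97.06 85.43,95.72 105.40,90.52" fill="none" stroke="#008000"/>
  <polyline points="87.81,130.80 46.44,40.35 29.66,117.77 36.89,47.99 146.33,70.34" fill="none" stroke="#008000"/>
</svg>

Each laser-on run becomes one SVG element. Flip Y back into SVG space with y_svg = 153.85 − y_machine. Every run uses S516, so all elements get stroke `#008000` (score).

Run 1: The run is open, so emit a `<polyline>` with points (Y-flipped): 26.29,63.80 32.69,77.91 41.81,88.16 53.64,94.54 68.18,97.06 85.43,95.72 105.40,90.52.

Run 2: The run is open, so emit a `<polyline>` with points (Y-flipped): 87.81,130.80 46.44,40.35 29.66,117.77 36.89,47.99 146.33,70.34.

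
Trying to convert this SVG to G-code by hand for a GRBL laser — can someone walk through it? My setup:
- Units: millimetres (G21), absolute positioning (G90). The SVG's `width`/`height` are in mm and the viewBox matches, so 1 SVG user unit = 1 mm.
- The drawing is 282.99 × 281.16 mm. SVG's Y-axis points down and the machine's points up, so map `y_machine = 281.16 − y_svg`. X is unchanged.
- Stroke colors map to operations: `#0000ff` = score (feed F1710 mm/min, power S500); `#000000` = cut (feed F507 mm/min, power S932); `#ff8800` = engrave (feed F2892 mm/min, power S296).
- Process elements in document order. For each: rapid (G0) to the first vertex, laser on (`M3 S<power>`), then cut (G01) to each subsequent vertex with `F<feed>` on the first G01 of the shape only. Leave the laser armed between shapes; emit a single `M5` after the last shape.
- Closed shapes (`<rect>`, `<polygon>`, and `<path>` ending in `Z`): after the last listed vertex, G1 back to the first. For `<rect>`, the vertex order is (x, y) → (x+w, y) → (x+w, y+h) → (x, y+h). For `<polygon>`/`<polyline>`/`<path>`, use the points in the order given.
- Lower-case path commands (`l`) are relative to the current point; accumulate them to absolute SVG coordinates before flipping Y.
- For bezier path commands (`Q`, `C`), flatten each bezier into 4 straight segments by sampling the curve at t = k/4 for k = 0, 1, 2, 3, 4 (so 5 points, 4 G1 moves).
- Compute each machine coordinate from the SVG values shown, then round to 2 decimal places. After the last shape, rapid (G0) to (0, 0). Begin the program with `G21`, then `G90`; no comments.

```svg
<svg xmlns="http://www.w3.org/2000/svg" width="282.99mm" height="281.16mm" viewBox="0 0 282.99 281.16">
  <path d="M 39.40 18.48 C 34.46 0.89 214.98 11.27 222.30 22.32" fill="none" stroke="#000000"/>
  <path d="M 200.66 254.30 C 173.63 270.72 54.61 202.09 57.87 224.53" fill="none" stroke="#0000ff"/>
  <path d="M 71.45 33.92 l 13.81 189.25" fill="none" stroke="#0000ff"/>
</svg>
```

G21
G90
G0 X39.40 Y262.68
M3 S932
G01 X64.86 Y271.05 F507
G01 X126.25 Y271.50
G01 X189.94 Y266.58
G01 X222.30 Y258.84
G0 X200.66 Y26.86
M3 S500
G01 X166.49 Y27.74 F1710
G01 X117.91 Y44.00
G01 X75.00 Y59.14
G01 X57.87 Y56.63
G0 X71.45 Y247.24
M3 S500
G01 X85.26 Y57.99 F1710
M5
G0 X0.00 Y0.00

Since the viewBox matches the mm dimensions, user units are millimetres directly. The only transform is the Y-flip y_m = 281.16 − y_svg.

Shape 1 is a cubic bezier drawn with `<path>`. Its stroke #000000 means cut at S932, F507. After flipping Y the toolpath is (39.40,262.68) → (64.86,271.05) → (126.25,271.50) → (189.94,266.58) → (222.30,258.84).

Shape 2 is a cubic bezier drawn with `<path>`. Its stroke #0000ff means score at S500, F1710. After flipping Y the toolpath is (200.66,26.86) → (166.49,27.74) → (117.91,44.00) → (75.00,59.14) → (57.87,56.63).

Shape 3 is a line segment drawn with `<path>`. Its stroke #0000ff means score at S500, F1710. After flipping Y the toolpath is (71.45,247.24) → (85.26,57.99).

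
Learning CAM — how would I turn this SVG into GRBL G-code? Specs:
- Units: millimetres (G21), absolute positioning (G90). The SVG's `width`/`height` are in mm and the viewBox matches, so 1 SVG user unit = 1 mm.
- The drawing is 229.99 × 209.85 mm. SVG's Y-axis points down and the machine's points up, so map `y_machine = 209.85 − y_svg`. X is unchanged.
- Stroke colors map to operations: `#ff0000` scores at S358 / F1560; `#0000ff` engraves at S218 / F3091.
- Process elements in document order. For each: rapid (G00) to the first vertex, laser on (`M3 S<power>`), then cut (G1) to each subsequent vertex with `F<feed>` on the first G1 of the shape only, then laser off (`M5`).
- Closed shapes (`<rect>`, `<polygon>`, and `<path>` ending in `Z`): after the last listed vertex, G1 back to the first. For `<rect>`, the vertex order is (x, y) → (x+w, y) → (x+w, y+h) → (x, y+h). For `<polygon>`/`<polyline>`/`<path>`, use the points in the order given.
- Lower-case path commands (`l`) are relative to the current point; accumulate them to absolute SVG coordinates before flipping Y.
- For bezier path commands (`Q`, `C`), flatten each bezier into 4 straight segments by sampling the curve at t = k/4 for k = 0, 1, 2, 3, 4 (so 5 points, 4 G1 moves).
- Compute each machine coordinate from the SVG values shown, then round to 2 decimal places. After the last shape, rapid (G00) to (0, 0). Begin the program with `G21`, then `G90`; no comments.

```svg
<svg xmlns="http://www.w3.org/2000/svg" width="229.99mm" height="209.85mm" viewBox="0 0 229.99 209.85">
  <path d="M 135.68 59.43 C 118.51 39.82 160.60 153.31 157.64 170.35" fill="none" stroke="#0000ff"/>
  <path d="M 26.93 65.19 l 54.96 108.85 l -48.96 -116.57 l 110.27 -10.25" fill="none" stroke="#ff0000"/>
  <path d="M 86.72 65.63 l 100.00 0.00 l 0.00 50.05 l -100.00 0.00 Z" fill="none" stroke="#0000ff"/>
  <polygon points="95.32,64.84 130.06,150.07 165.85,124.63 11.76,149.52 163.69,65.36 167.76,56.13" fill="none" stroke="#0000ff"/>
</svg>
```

Since the viewBox matches the mm dimensions, user units are millimetres directly. The only transform is the Y-flip y_m = 209.85 − y_svg.

Shape 1 is a cubic bezier drawn with `<path>`. Its stroke #0000ff means engrave at S218, F3091. After flipping Y the toolpath is (135.68,150.42) → (132.28,143.76) → (141.33,108.70) → (153.04,66.78) → (157.64,39.50).

Shape 2 is a open polyline drawn with `<path>`. Its stroke #ff0000 means score at S358, F1560. After flipping Y the toolpath is (26.93,144.66) → (81.89,35.81) → (32.93,152.38) → (143.20,162.63).

Shape 3 is a rectangle drawn with `<path>`. Its stroke #0000ff means engrave at S218, F3091. After flipping Y the toolpath is (86.72,144.22) → (186.72,144.22) → (186.72,94.17) → (86.72,94.17) → (86.72,144.22), returning to the start.

Shape 4 is a closed polygon drawn with `<polygon>`. Its stroke #0000ff means engrave at S218, F3091. After flipping Y the toolpath is (95.32,145.01) → (130.06,59.78) → (165.85,85.22) → (11.76,60.33) → (163.69,144.49) → (167.76,153.72) → (95.32,145.01), returning to the start.

G21
G90
G00 X135.68 Y150.42
M3 S218
G1 X132.28 Y143.76 F3091
G1 X141.33 Y108.70
G1 X153.04 Y66.78
G1 X157.64 Y39.50
M5
G00 X26.93 Y144.66
M3 S358
G1 X81.89 Y35.81 F1560
G1 X32.93 Y152.38
G1 X143.20 Y162.63
M5
G00 X86.72 Y144.22
M3 S218
G1 X186.72 Y144.22 F3091
G1 X186.72 Y94.17
G1 X86.72 Y94.17
G1 X86.72 Y144.22
M5
G00 X95.32 Y145.01
M3 S218
G1 X130.06 Y59.78 F3091
G1 X165.85 Y85.22
G1 X11.76 Y60.33
G1 X163.69 Y144.49
G1 X167.76 Y153.72
G1 X95.32 Y145.01
M5
G00 X0.00 Y0.00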